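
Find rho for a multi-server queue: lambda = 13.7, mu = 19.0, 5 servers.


rho = lambda / (c * mu) = 13.7 / (5 * 19.0) = 0.1442

0.1442


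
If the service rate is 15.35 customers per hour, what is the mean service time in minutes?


Mean service time = 60/mu = 60/15.35 = 3.91 minutes

3.91 minutes


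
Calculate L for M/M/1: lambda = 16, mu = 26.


rho = 16/26; L = rho/(1-rho) = 1.6

1.6


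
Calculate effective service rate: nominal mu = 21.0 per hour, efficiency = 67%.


Effective rate = mu * efficiency = 21.0 * 0.67 = 14.07 per hour

14.07 per hour


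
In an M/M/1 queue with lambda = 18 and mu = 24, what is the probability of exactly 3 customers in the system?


rho = 18/24; P(n) = (1-rho)*rho^n = (1-18/24)*(18/24)^3 = 0.1055

0.1055


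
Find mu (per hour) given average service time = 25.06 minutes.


mu = 60 / avg_service_time = 60 / 25.06 = 2.39 per hour

2.39 per hour


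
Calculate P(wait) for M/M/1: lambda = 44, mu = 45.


P(wait) = rho = lambda/mu = 44/45 = 0.9778

0.9778


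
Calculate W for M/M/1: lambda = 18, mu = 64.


W = 1/(mu - lambda) = 1/(64 - 18) = 0.0217 hours

0.0217 hours


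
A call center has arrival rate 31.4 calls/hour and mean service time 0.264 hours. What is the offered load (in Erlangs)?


Offered load a = lambda * E[S] = 31.4 * 0.264 = 8.29 Erlangs

8.29 Erlangs


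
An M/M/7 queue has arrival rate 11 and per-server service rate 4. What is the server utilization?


rho = lambda/(c*mu) = 11/(7*4) = 0.3929

0.3929


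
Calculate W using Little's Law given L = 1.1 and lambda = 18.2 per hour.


W = L / lambda = 1.1 / 18.2 = 0.0604 hours

0.0604 hours


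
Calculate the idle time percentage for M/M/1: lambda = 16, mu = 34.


Idle fraction = (1 - rho) * 100 = (1 - 16/34) * 100 = 52.9%

52.9%


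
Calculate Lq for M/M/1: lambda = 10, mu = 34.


rho = 10/34; Lq = rho^2/(1-rho) = 0.12

0.12


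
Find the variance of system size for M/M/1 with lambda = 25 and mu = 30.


rho = 25/30; Var(N) = rho/(1-rho)^2 = 30.0

30.0


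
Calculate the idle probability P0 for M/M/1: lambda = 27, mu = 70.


P0 = 1 - rho = 1 - 27/70 = 0.6143

0.6143


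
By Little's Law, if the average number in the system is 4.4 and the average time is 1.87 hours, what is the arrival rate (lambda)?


lambda = L / W = 4.4 / 1.87 = 2.35 per hour

2.35 per hour


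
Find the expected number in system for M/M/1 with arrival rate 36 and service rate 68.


rho = 36/68; L = rho/(1-rho) = 1.13

1.13


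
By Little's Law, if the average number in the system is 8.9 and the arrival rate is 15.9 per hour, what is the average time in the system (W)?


W = L / lambda = 8.9 / 15.9 = 0.5597 hours

0.5597 hours


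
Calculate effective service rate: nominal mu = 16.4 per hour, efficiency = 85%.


Effective rate = mu * efficiency = 16.4 * 0.85 = 13.94 per hour

13.94 per hour


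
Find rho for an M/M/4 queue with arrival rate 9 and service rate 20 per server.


rho = lambda/(c*mu) = 9/(4*20) = 0.1125

0.1125


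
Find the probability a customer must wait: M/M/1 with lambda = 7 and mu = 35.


P(wait) = rho = lambda/mu = 7/35 = 0.2

0.2


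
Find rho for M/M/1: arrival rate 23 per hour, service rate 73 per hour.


rho = lambda/mu = 23/73 = 0.3151

0.3151


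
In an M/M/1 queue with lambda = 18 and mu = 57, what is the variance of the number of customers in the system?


rho = 18/57; Var(N) = rho/(1-rho)^2 = 0.67

0.67


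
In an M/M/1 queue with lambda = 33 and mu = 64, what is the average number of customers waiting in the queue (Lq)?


rho = 33/64; Lq = rho^2/(1-rho) = 0.55

0.55


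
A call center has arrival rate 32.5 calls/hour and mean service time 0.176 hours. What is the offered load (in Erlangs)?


Offered load a = lambda * E[S] = 32.5 * 0.176 = 5.72 Erlangs

5.72 Erlangs


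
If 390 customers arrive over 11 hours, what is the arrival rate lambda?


lambda = total arrivals / time = 390 / 11 = 35.45 per hour

35.45 per hour


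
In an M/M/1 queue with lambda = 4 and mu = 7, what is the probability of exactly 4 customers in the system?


rho = 4/7; P(n) = (1-rho)*rho^n = (1-4/7)*(4/7)^4 = 0.0457

0.0457


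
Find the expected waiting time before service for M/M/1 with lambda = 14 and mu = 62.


rho = 14/62; Wq = rho/(mu - lambda) = 0.0047 hours

0.0047 hours


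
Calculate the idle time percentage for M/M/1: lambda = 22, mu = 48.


Idle fraction = (1 - rho) * 100 = (1 - 22/48) * 100 = 54.2%

54.2%


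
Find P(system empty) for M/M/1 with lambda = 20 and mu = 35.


P0 = 1 - rho = 1 - 20/35 = 0.4286

0.4286


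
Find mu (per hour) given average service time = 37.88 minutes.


mu = 60 / avg_service_time = 60 / 37.88 = 1.58 per hour

1.58 per hour


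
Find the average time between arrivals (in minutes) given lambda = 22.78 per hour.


Mean interarrival time = 60/lambda = 60/22.78 = 2.63 minutes

2.63 minutes


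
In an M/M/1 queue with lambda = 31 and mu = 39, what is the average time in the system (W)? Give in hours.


W = 1/(mu - lambda) = 1/(39 - 31) = 0.125 hours

0.125 hours


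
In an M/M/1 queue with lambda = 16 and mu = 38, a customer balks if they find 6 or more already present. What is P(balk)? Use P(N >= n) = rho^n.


P(N >= 6) = rho^6 = (16/38)^6 = 0.0056

0.0056


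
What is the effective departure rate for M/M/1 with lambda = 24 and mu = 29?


For a stable queue (lambda < mu), throughput = lambda = 24 per hour

24 per hour


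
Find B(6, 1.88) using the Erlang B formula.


B(N,A) = (A^N/N!) / sum(A^k/k!, k=0..N) with N=6, A=1.88 = 0.0094

0.0094


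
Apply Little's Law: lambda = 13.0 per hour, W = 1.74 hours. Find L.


L = lambda * W = 13.0 * 1.74 = 22.62

22.62


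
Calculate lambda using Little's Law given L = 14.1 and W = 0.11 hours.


lambda = L / W = 14.1 / 0.11 = 128.18 per hour

128.18 per hour


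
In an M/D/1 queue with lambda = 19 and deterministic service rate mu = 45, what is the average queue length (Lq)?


M/D/1: Lq = rho^2 / (2*(1-rho)) where rho = 19/45; Lq = 0.15

0.15


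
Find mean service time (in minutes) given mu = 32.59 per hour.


Mean service time = 60/mu = 60/32.59 = 1.84 minutes

1.84 minutes


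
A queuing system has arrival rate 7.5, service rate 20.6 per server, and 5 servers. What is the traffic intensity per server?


rho = lambda / (c * mu) = 7.5 / (5 * 20.6) = 0.0728

0.0728


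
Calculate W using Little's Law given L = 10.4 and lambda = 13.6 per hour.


W = L / lambda = 10.4 / 13.6 = 0.7647 hours

0.7647 hours


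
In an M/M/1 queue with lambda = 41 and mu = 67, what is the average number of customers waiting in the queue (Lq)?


rho = 41/67; Lq = rho^2/(1-rho) = 0.96

0.96


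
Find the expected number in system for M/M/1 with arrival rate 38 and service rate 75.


rho = 38/75; L = rho/(1-rho) = 1.03

1.03


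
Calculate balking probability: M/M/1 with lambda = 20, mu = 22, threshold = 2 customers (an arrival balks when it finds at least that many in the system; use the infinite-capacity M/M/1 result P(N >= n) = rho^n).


P(N >= 2) = rho^2 = (20/22)^2 = 0.8264

0.8264


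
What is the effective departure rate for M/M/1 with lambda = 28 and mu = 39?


For a stable queue (lambda < mu), throughput = lambda = 28 per hour

28 per hour


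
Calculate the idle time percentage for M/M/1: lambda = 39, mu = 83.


Idle fraction = (1 - rho) * 100 = (1 - 39/83) * 100 = 53.0%

53.0%


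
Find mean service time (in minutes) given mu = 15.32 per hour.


Mean service time = 60/mu = 60/15.32 = 3.92 minutes

3.92 minutes


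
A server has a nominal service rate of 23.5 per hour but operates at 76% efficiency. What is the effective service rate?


Effective rate = mu * efficiency = 23.5 * 0.76 = 17.86 per hour

17.86 per hour


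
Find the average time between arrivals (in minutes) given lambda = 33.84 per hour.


Mean interarrival time = 60/lambda = 60/33.84 = 1.77 minutes

1.77 minutes


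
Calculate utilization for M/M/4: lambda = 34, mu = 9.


rho = lambda/(c*mu) = 34/(4*9) = 0.9444

0.9444


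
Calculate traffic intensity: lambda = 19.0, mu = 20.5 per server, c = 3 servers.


rho = lambda / (c * mu) = 19.0 / (3 * 20.5) = 0.3089

0.3089


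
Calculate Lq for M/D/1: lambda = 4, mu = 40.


M/D/1: Lq = rho^2 / (2*(1-rho)) where rho = 4/40; Lq = 0.01

0.01


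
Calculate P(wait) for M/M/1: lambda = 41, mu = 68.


P(wait) = rho = lambda/mu = 41/68 = 0.6029

0.6029


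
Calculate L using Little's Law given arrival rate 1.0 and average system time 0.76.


L = lambda * W = 1.0 * 0.76 = 0.76

0.76


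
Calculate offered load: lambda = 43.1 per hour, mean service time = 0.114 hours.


Offered load a = lambda * E[S] = 43.1 * 0.114 = 4.91 Erlangs

4.91 Erlangs


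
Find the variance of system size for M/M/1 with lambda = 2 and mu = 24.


rho = 2/24; Var(N) = rho/(1-rho)^2 = 0.1

0.1


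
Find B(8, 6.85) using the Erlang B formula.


B(N,A) = (A^N/N!) / sum(A^k/k!, k=0..N) with N=8, A=6.85 = 0.1702

0.1702


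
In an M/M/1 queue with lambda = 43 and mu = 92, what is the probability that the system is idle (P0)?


P0 = 1 - rho = 1 - 43/92 = 0.5326

0.5326


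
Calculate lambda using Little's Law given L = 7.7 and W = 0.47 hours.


lambda = L / W = 7.7 / 0.47 = 16.38 per hour

16.38 per hour


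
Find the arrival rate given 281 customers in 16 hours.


lambda = total arrivals / time = 281 / 16 = 17.56 per hour

17.56 per hour


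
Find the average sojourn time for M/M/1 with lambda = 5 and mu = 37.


W = 1/(mu - lambda) = 1/(37 - 5) = 0.0313 hours

0.0313 hours


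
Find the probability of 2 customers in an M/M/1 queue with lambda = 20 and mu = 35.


rho = 20/35; P(n) = (1-rho)*rho^n = (1-20/35)*(20/35)^2 = 0.1399

0.1399


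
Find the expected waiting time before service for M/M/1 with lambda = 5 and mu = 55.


rho = 5/55; Wq = rho/(mu - lambda) = 0.0018 hours

0.0018 hours


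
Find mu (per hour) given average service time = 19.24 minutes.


mu = 60 / avg_service_time = 60 / 19.24 = 3.12 per hour

3.12 per hour


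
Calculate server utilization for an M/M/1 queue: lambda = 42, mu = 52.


rho = lambda/mu = 42/52 = 0.8077

0.8077


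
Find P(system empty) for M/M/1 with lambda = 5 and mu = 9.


P0 = 1 - rho = 1 - 5/9 = 0.4444

0.4444


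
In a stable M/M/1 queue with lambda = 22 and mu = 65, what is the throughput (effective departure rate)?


For a stable queue (lambda < mu), throughput = lambda = 22 per hour

22 per hour


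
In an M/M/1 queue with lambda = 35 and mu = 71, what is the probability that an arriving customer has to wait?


P(wait) = rho = lambda/mu = 35/71 = 0.493

0.493


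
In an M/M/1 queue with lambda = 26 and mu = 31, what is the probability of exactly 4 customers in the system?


rho = 26/31; P(n) = (1-rho)*rho^n = (1-26/31)*(26/31)^4 = 0.0798

0.0798


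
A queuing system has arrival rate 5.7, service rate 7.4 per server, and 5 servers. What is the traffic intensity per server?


rho = lambda / (c * mu) = 5.7 / (5 * 7.4) = 0.1541

0.1541


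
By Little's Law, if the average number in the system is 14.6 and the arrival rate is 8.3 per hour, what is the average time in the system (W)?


W = L / lambda = 14.6 / 8.3 = 1.759 hours

1.759 hours


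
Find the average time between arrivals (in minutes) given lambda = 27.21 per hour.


Mean interarrival time = 60/lambda = 60/27.21 = 2.21 minutes

2.21 minutes


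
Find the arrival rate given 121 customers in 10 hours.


lambda = total arrivals / time = 121 / 10 = 12.1 per hour

12.1 per hour


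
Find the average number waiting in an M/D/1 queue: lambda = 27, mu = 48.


M/D/1: Lq = rho^2 / (2*(1-rho)) where rho = 27/48; Lq = 0.36

0.36


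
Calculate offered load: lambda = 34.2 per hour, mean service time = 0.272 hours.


Offered load a = lambda * E[S] = 34.2 * 0.272 = 9.3 Erlangs

9.3 Erlangs


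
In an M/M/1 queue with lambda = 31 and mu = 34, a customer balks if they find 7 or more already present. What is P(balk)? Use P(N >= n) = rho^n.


P(N >= 7) = rho^7 = (31/34)^7 = 0.5238

0.5238


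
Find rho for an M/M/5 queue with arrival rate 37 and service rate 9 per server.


rho = lambda/(c*mu) = 37/(5*9) = 0.8222

0.8222


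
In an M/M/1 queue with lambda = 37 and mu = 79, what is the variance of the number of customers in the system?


rho = 37/79; Var(N) = rho/(1-rho)^2 = 1.66

1.66


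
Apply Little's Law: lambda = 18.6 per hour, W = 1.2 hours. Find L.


L = lambda * W = 18.6 * 1.2 = 22.32

22.32


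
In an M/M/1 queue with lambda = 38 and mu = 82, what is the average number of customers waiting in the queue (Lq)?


rho = 38/82; Lq = rho^2/(1-rho) = 0.4

0.4


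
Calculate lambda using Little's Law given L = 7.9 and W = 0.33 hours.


lambda = L / W = 7.9 / 0.33 = 23.94 per hour

23.94 per hour


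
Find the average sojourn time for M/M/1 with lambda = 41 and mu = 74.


W = 1/(mu - lambda) = 1/(74 - 41) = 0.0303 hours

0.0303 hours


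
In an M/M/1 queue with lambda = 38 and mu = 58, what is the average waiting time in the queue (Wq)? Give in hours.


rho = 38/58; Wq = rho/(mu - lambda) = 0.0328 hours

0.0328 hours


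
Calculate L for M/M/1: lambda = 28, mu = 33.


rho = 28/33; L = rho/(1-rho) = 5.6

5.6


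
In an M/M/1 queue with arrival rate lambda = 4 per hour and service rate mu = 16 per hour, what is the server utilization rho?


rho = lambda/mu = 4/16 = 0.25

0.25


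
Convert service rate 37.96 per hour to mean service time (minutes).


Mean service time = 60/mu = 60/37.96 = 1.58 minutes

1.58 minutes


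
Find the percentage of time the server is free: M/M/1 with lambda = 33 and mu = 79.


Idle fraction = (1 - rho) * 100 = (1 - 33/79) * 100 = 58.2%

58.2%


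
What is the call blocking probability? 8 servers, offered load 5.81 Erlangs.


B(N,A) = (A^N/N!) / sum(A^k/k!, k=0..N) with N=8, A=5.81 = 0.1114

0.1114


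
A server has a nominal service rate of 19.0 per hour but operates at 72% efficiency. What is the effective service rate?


Effective rate = mu * efficiency = 19.0 * 0.72 = 13.68 per hour

13.68 per hour


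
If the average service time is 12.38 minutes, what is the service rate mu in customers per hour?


mu = 60 / avg_service_time = 60 / 12.38 = 4.85 per hour

4.85 per hour


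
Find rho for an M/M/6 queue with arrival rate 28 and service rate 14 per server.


rho = lambda/(c*mu) = 28/(6*14) = 0.3333

0.3333


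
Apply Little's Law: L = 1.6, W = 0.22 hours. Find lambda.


lambda = L / W = 1.6 / 0.22 = 7.27 per hour

7.27 per hour


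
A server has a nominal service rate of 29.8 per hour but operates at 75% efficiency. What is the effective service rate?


Effective rate = mu * efficiency = 29.8 * 0.75 = 22.35 per hour

22.35 per hour


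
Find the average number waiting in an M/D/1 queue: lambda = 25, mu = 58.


M/D/1: Lq = rho^2 / (2*(1-rho)) where rho = 25/58; Lq = 0.16

0.16


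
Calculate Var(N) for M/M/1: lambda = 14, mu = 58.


rho = 14/58; Var(N) = rho/(1-rho)^2 = 0.42

0.42


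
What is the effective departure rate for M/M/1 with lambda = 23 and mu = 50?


For a stable queue (lambda < mu), throughput = lambda = 23 per hour

23 per hour


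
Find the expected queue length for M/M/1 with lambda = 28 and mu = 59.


rho = 28/59; Lq = rho^2/(1-rho) = 0.43

0.43


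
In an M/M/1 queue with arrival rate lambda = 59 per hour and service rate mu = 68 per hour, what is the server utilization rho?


rho = lambda/mu = 59/68 = 0.8676

0.8676


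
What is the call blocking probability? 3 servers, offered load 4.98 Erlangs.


B(N,A) = (A^N/N!) / sum(A^k/k!, k=0..N) with N=3, A=4.98 = 0.5283

0.5283


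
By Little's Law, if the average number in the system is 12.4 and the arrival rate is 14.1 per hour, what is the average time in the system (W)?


W = L / lambda = 12.4 / 14.1 = 0.8794 hours

0.8794 hours


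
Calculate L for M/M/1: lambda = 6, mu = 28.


rho = 6/28; L = rho/(1-rho) = 0.27

0.27


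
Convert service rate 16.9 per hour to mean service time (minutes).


Mean service time = 60/mu = 60/16.9 = 3.55 minutes

3.55 minutes


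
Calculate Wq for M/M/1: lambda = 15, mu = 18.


rho = 15/18; Wq = rho/(mu - lambda) = 0.2778 hours

0.2778 hours


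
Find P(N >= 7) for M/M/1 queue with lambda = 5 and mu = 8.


P(N >= 7) = rho^7 = (5/8)^7 = 0.0373

0.0373


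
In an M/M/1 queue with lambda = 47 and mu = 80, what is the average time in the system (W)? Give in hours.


W = 1/(mu - lambda) = 1/(80 - 47) = 0.0303 hours

0.0303 hours


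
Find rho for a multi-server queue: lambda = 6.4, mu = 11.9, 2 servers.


rho = lambda / (c * mu) = 6.4 / (2 * 11.9) = 0.2689

0.2689


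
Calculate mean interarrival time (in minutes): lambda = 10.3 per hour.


Mean interarrival time = 60/lambda = 60/10.3 = 5.83 minutes

5.83 minutes


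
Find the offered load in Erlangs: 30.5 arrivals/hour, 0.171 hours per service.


Offered load a = lambda * E[S] = 30.5 * 0.171 = 5.22 Erlangs

5.22 Erlangs


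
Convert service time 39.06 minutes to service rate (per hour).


mu = 60 / avg_service_time = 60 / 39.06 = 1.54 per hour

1.54 per hour


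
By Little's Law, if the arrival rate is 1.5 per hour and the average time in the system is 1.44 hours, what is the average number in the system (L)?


L = lambda * W = 1.5 * 1.44 = 2.16

2.16


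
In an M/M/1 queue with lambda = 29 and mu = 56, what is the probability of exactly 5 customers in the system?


rho = 29/56; P(n) = (1-rho)*rho^n = (1-29/56)*(29/56)^5 = 0.018

0.018


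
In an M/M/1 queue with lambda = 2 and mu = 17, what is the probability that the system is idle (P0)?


P0 = 1 - rho = 1 - 2/17 = 0.8824

0.8824


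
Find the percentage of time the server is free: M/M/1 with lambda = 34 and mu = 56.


Idle fraction = (1 - rho) * 100 = (1 - 34/56) * 100 = 39.3%

39.3%


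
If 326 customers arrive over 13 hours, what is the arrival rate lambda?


lambda = total arrivals / time = 326 / 13 = 25.08 per hour

25.08 per hour


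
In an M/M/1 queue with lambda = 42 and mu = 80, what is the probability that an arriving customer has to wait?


P(wait) = rho = lambda/mu = 42/80 = 0.525

0.525


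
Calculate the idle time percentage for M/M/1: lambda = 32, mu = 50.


Idle fraction = (1 - rho) * 100 = (1 - 32/50) * 100 = 36.0%

36.0%


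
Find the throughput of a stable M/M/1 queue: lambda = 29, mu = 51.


For a stable queue (lambda < mu), throughput = lambda = 29 per hour

29 per hour


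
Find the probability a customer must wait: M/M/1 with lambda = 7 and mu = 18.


P(wait) = rho = lambda/mu = 7/18 = 0.3889

0.3889


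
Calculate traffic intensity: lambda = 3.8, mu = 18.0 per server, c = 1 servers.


rho = lambda / (c * mu) = 3.8 / (1 * 18.0) = 0.2111

0.2111


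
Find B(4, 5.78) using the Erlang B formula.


B(N,A) = (A^N/N!) / sum(A^k/k!, k=0..N) with N=4, A=5.78 = 0.4552

0.4552


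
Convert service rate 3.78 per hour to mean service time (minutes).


Mean service time = 60/mu = 60/3.78 = 15.87 minutes

15.87 minutes


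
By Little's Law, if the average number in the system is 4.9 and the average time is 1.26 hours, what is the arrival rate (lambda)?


lambda = L / W = 4.9 / 1.26 = 3.89 per hour

3.89 per hour


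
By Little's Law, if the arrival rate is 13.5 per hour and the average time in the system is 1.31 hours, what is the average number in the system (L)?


L = lambda * W = 13.5 * 1.31 = 17.69

17.69


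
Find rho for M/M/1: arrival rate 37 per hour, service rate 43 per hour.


rho = lambda/mu = 37/43 = 0.8605

0.8605


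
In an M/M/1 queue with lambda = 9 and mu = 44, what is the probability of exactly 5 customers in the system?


rho = 9/44; P(n) = (1-rho)*rho^n = (1-9/44)*(9/44)^5 = 0.0003

0.0003


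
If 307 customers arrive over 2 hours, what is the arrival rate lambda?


lambda = total arrivals / time = 307 / 2 = 153.5 per hour

153.5 per hour


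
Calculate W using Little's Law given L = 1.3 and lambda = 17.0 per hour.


W = L / lambda = 1.3 / 17.0 = 0.0765 hours

0.0765 hours


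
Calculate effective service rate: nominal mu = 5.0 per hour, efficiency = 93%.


Effective rate = mu * efficiency = 5.0 * 0.93 = 4.65 per hour

4.65 per hour


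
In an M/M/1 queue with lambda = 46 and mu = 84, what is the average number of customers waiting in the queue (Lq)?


rho = 46/84; Lq = rho^2/(1-rho) = 0.66

0.66


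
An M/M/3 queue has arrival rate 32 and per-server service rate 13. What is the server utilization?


rho = lambda/(c*mu) = 32/(3*13) = 0.8205

0.8205


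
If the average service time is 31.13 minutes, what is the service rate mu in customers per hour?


mu = 60 / avg_service_time = 60 / 31.13 = 1.93 per hour

1.93 per hour


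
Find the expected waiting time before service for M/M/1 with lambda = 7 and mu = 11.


rho = 7/11; Wq = rho/(mu - lambda) = 0.1591 hours

0.1591 hours


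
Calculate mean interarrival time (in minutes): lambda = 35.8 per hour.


Mean interarrival time = 60/lambda = 60/35.8 = 1.68 minutes

1.68 minutes


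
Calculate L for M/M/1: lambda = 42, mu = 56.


rho = 42/56; L = rho/(1-rho) = 3.0

3.0


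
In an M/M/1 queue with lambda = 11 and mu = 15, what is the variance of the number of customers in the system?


rho = 11/15; Var(N) = rho/(1-rho)^2 = 10.31

10.31


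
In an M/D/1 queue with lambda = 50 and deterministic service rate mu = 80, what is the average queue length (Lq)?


M/D/1: Lq = rho^2 / (2*(1-rho)) where rho = 50/80; Lq = 0.52

0.52


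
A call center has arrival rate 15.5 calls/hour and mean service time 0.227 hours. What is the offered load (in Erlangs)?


Offered load a = lambda * E[S] = 15.5 * 0.227 = 3.52 Erlangs

3.52 Erlangs


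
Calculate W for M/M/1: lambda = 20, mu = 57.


W = 1/(mu - lambda) = 1/(57 - 20) = 0.027 hours

0.027 hours


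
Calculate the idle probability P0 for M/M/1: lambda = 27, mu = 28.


P0 = 1 - rho = 1 - 27/28 = 0.0357

0.0357


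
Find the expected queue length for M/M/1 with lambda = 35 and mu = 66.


rho = 35/66; Lq = rho^2/(1-rho) = 0.6

0.6


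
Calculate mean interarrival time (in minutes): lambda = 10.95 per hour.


Mean interarrival time = 60/lambda = 60/10.95 = 5.48 minutes

5.48 minutes


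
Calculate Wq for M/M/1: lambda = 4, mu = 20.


rho = 4/20; Wq = rho/(mu - lambda) = 0.0125 hours

0.0125 hours


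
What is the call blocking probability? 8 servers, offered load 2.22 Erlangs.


B(N,A) = (A^N/N!) / sum(A^k/k!, k=0..N) with N=8, A=2.22 = 0.0016

0.0016


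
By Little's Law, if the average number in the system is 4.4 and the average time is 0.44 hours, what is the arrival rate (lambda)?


lambda = L / W = 4.4 / 0.44 = 10.0 per hour

10.0 per hour


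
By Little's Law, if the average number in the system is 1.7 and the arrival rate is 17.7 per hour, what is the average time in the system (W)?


W = L / lambda = 1.7 / 17.7 = 0.096 hours

0.096 hours


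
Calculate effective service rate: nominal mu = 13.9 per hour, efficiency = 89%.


Effective rate = mu * efficiency = 13.9 * 0.89 = 12.37 per hour

12.37 per hour


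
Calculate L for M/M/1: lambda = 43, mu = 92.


rho = 43/92; L = rho/(1-rho) = 0.88

0.88


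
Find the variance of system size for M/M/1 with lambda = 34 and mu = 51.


rho = 34/51; Var(N) = rho/(1-rho)^2 = 6.0

6.0


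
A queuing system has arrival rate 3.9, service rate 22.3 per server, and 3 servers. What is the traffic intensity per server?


rho = lambda / (c * mu) = 3.9 / (3 * 22.3) = 0.0583

0.0583


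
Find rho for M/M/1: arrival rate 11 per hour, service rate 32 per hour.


rho = lambda/mu = 11/32 = 0.3438

0.3438


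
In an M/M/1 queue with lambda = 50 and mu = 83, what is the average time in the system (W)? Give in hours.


W = 1/(mu - lambda) = 1/(83 - 50) = 0.0303 hours

0.0303 hours


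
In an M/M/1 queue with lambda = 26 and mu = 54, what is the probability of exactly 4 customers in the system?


rho = 26/54; P(n) = (1-rho)*rho^n = (1-26/54)*(26/54)^4 = 0.0279

0.0279


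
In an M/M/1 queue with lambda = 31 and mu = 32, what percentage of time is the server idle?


Idle fraction = (1 - rho) * 100 = (1 - 31/32) * 100 = 3.1%

3.1%


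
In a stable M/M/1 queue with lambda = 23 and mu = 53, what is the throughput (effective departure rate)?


For a stable queue (lambda < mu), throughput = lambda = 23 per hour

23 per hour


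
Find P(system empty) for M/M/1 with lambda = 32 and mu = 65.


P0 = 1 - rho = 1 - 32/65 = 0.5077

0.5077


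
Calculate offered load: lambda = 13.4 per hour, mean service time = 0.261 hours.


Offered load a = lambda * E[S] = 13.4 * 0.261 = 3.5 Erlangs

3.5 Erlangs


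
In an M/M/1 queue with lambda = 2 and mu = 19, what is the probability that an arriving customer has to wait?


P(wait) = rho = lambda/mu = 2/19 = 0.1053

0.1053


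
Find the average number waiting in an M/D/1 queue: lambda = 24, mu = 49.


M/D/1: Lq = rho^2 / (2*(1-rho)) where rho = 24/49; Lq = 0.24

0.24


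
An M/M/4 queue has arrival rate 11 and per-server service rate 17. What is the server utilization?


rho = lambda/(c*mu) = 11/(4*17) = 0.1618

0.1618


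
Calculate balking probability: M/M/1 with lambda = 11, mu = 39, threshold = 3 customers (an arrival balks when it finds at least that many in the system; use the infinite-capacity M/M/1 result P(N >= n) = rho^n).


P(N >= 3) = rho^3 = (11/39)^3 = 0.0224

0.0224


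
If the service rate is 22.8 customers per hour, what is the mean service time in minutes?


Mean service time = 60/mu = 60/22.8 = 2.63 minutes

2.63 minutes


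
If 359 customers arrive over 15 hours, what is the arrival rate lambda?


lambda = total arrivals / time = 359 / 15 = 23.93 per hour

23.93 per hour


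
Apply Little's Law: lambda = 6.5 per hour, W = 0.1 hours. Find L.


L = lambda * W = 6.5 * 0.1 = 0.65

0.65


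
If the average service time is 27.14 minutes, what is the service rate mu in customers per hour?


mu = 60 / avg_service_time = 60 / 27.14 = 2.21 per hour

2.21 per hour


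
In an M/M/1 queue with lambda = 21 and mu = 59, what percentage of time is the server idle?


Idle fraction = (1 - rho) * 100 = (1 - 21/59) * 100 = 64.4%

64.4%


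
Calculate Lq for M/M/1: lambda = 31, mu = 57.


rho = 31/57; Lq = rho^2/(1-rho) = 0.65

0.65


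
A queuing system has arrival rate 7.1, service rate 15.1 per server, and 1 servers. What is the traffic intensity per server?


rho = lambda / (c * mu) = 7.1 / (1 * 15.1) = 0.4702

0.4702


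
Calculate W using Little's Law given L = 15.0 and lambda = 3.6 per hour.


W = L / lambda = 15.0 / 3.6 = 4.1667 hours

4.1667 hours


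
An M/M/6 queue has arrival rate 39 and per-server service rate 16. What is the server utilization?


rho = lambda/(c*mu) = 39/(6*16) = 0.4063

0.4063


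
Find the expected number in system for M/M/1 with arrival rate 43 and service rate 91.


rho = 43/91; L = rho/(1-rho) = 0.9

0.9


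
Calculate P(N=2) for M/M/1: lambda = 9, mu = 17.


rho = 9/17; P(n) = (1-rho)*rho^n = (1-9/17)*(9/17)^2 = 0.1319

0.1319


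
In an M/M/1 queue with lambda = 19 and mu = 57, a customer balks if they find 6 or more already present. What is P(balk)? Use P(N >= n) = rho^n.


P(N >= 6) = rho^6 = (19/57)^6 = 0.0014

0.0014


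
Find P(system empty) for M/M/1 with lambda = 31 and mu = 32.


P0 = 1 - rho = 1 - 31/32 = 0.0313

0.0313


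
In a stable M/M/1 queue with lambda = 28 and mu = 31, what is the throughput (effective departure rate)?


For a stable queue (lambda < mu), throughput = lambda = 28 per hour

28 per hour


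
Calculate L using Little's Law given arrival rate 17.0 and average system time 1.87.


L = lambda * W = 17.0 * 1.87 = 31.79

31.79


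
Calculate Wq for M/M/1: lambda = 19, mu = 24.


rho = 19/24; Wq = rho/(mu - lambda) = 0.1583 hours

0.1583 hours


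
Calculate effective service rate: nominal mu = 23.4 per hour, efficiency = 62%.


Effective rate = mu * efficiency = 23.4 * 0.62 = 14.51 per hour

14.51 per hour


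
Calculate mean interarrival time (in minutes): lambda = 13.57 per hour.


Mean interarrival time = 60/lambda = 60/13.57 = 4.42 minutes

4.42 minutes


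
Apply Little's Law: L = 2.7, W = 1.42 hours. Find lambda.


lambda = L / W = 2.7 / 1.42 = 1.9 per hour

1.9 per hour


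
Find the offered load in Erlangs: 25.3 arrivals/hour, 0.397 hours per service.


Offered load a = lambda * E[S] = 25.3 * 0.397 = 10.04 Erlangs

10.04 Erlangs


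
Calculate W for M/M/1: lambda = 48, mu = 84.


W = 1/(mu - lambda) = 1/(84 - 48) = 0.0278 hours

0.0278 hours


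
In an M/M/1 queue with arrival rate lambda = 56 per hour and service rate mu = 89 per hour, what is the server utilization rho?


rho = lambda/mu = 56/89 = 0.6292

0.6292


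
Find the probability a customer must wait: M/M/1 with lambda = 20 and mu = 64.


P(wait) = rho = lambda/mu = 20/64 = 0.3125

0.3125


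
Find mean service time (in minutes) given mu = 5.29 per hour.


Mean service time = 60/mu = 60/5.29 = 11.34 minutes

11.34 minutes


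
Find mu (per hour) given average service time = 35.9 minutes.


mu = 60 / avg_service_time = 60 / 35.9 = 1.67 per hour

1.67 per hour


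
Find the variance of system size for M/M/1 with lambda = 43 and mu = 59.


rho = 43/59; Var(N) = rho/(1-rho)^2 = 9.91

9.91


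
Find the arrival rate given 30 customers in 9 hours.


lambda = total arrivals / time = 30 / 9 = 3.33 per hour

3.33 per hour


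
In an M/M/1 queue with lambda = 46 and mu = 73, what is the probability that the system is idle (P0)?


P0 = 1 - rho = 1 - 46/73 = 0.3699

0.3699


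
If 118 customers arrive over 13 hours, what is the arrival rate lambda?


lambda = total arrivals / time = 118 / 13 = 9.08 per hour

9.08 per hour


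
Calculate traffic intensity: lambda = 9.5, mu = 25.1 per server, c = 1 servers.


rho = lambda / (c * mu) = 9.5 / (1 * 25.1) = 0.3785

0.3785


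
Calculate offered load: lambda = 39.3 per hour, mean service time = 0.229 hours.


Offered load a = lambda * E[S] = 39.3 * 0.229 = 9.0 Erlangs

9.0 Erlangs


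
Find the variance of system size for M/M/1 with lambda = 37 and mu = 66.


rho = 37/66; Var(N) = rho/(1-rho)^2 = 2.9

2.9


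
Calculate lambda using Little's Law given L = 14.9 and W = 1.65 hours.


lambda = L / W = 14.9 / 1.65 = 9.03 per hour

9.03 per hour


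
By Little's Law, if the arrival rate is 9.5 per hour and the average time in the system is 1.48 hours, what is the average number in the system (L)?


L = lambda * W = 9.5 * 1.48 = 14.06

14.06


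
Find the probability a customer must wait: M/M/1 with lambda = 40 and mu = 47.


P(wait) = rho = lambda/mu = 40/47 = 0.8511

0.8511


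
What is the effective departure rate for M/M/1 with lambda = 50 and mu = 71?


For a stable queue (lambda < mu), throughput = lambda = 50 per hour

50 per hour


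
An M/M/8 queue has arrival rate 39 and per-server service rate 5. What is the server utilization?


rho = lambda/(c*mu) = 39/(8*5) = 0.975

0.975


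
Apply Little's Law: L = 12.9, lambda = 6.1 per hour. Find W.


W = L / lambda = 12.9 / 6.1 = 2.1148 hours

2.1148 hours


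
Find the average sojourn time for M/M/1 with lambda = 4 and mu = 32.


W = 1/(mu - lambda) = 1/(32 - 4) = 0.0357 hours

0.0357 hours


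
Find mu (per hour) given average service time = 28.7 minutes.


mu = 60 / avg_service_time = 60 / 28.7 = 2.09 per hour

2.09 per hour


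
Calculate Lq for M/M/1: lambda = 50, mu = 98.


rho = 50/98; Lq = rho^2/(1-rho) = 0.53

0.53


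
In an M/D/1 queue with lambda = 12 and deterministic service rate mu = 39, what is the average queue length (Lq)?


M/D/1: Lq = rho^2 / (2*(1-rho)) where rho = 12/39; Lq = 0.07

0.07


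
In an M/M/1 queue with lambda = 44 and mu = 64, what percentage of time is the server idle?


Idle fraction = (1 - rho) * 100 = (1 - 44/64) * 100 = 31.3%

31.3%


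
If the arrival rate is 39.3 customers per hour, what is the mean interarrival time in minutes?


Mean interarrival time = 60/lambda = 60/39.3 = 1.53 minutes

1.53 minutes


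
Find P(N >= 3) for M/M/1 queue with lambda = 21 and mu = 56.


P(N >= 3) = rho^3 = (21/56)^3 = 0.0527

0.0527


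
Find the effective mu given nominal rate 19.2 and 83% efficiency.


Effective rate = mu * efficiency = 19.2 * 0.83 = 15.94 per hour

15.94 per hour


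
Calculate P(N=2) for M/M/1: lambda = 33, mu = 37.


rho = 33/37; P(n) = (1-rho)*rho^n = (1-33/37)*(33/37)^2 = 0.086

0.086


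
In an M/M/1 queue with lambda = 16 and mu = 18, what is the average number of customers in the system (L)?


rho = 16/18; L = rho/(1-rho) = 8.0

8.0


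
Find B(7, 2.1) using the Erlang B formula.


B(N,A) = (A^N/N!) / sum(A^k/k!, k=0..N) with N=7, A=2.1 = 0.0044

0.0044


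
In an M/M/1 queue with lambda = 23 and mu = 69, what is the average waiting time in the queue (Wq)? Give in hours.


rho = 23/69; Wq = rho/(mu - lambda) = 0.0072 hours

0.0072 hours


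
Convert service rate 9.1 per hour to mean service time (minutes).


Mean service time = 60/mu = 60/9.1 = 6.59 minutes

6.59 minutes


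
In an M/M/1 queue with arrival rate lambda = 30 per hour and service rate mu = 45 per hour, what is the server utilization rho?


rho = lambda/mu = 30/45 = 0.6667

0.6667


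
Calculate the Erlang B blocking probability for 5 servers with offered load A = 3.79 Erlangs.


B(N,A) = (A^N/N!) / sum(A^k/k!, k=0..N) with N=5, A=3.79 = 0.1802

0.1802


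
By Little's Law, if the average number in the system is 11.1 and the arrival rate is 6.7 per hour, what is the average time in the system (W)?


W = L / lambda = 11.1 / 6.7 = 1.6567 hours

1.6567 hours


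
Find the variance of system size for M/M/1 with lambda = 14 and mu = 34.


rho = 14/34; Var(N) = rho/(1-rho)^2 = 1.19

1.19


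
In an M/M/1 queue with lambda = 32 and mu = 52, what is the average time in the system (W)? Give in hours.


W = 1/(mu - lambda) = 1/(52 - 32) = 0.05 hours

0.05 hours


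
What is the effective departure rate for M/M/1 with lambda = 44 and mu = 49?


For a stable queue (lambda < mu), throughput = lambda = 44 per hour

44 per hour


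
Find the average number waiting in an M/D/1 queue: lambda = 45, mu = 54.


M/D/1: Lq = rho^2 / (2*(1-rho)) where rho = 45/54; Lq = 2.08

2.08


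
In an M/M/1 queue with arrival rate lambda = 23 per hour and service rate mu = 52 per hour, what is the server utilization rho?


rho = lambda/mu = 23/52 = 0.4423

0.4423


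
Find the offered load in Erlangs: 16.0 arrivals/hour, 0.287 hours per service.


Offered load a = lambda * E[S] = 16.0 * 0.287 = 4.59 Erlangs

4.59 Erlangs


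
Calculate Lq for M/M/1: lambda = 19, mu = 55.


rho = 19/55; Lq = rho^2/(1-rho) = 0.18

0.18


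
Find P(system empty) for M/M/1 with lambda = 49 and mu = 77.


P0 = 1 - rho = 1 - 49/77 = 0.3636

0.3636


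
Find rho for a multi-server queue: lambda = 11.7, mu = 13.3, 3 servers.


rho = lambda / (c * mu) = 11.7 / (3 * 13.3) = 0.2932

0.2932


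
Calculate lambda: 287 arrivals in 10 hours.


lambda = total arrivals / time = 287 / 10 = 28.7 per hour

28.7 per hour


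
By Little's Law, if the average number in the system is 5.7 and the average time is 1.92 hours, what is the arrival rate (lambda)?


lambda = L / W = 5.7 / 1.92 = 2.97 per hour

2.97 per hour


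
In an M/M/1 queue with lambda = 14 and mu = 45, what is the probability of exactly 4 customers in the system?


rho = 14/45; P(n) = (1-rho)*rho^n = (1-14/45)*(14/45)^4 = 0.0065

0.0065


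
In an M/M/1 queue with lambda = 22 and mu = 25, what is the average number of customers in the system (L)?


rho = 22/25; L = rho/(1-rho) = 7.33

7.33


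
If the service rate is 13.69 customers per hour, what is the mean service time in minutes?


Mean service time = 60/mu = 60/13.69 = 4.38 minutes

4.38 minutes


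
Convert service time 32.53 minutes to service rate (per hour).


mu = 60 / avg_service_time = 60 / 32.53 = 1.84 per hour

1.84 per hour


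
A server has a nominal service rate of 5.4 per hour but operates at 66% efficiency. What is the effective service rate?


Effective rate = mu * efficiency = 5.4 * 0.66 = 3.56 per hour

3.56 per hour


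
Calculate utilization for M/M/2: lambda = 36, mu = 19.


rho = lambda/(c*mu) = 36/(2*19) = 0.9474

0.9474


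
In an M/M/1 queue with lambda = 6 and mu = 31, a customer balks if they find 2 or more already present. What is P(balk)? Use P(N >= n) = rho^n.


P(N >= 2) = rho^2 = (6/31)^2 = 0.0375

0.0375


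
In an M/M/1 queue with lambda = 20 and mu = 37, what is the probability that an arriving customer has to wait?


P(wait) = rho = lambda/mu = 20/37 = 0.5405

0.5405


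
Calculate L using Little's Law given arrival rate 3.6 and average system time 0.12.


L = lambda * W = 3.6 * 0.12 = 0.43

0.43


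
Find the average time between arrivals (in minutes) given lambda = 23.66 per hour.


Mean interarrival time = 60/lambda = 60/23.66 = 2.54 minutes

2.54 minutes


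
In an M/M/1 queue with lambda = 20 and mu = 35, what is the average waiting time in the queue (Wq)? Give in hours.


rho = 20/35; Wq = rho/(mu - lambda) = 0.0381 hours

0.0381 hours


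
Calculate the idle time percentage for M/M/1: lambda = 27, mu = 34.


Idle fraction = (1 - rho) * 100 = (1 - 27/34) * 100 = 20.6%

20.6%


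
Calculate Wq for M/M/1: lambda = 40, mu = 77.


rho = 40/77; Wq = rho/(mu - lambda) = 0.014 hours

0.014 hours


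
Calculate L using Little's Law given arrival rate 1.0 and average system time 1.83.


L = lambda * W = 1.0 * 1.83 = 1.83

1.83


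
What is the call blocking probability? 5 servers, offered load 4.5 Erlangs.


B(N,A) = (A^N/N!) / sum(A^k/k!, k=0..N) with N=5, A=4.5 = 0.243

0.243


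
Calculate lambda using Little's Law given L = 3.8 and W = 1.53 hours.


lambda = L / W = 3.8 / 1.53 = 2.48 per hour

2.48 per hour


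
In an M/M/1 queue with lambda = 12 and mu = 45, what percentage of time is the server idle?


Idle fraction = (1 - rho) * 100 = (1 - 12/45) * 100 = 73.3%

73.3%


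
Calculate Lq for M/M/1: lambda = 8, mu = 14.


rho = 8/14; Lq = rho^2/(1-rho) = 0.76

0.76


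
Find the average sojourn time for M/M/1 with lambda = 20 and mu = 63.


W = 1/(mu - lambda) = 1/(63 - 20) = 0.0233 hours

0.0233 hours


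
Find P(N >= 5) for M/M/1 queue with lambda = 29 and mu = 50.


P(N >= 5) = rho^5 = (29/50)^5 = 0.0656

0.0656


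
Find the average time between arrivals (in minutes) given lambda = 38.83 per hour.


Mean interarrival time = 60/lambda = 60/38.83 = 1.55 minutes

1.55 minutes


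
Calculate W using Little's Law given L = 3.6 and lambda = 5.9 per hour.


W = L / lambda = 3.6 / 5.9 = 0.6102 hours

0.6102 hours
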